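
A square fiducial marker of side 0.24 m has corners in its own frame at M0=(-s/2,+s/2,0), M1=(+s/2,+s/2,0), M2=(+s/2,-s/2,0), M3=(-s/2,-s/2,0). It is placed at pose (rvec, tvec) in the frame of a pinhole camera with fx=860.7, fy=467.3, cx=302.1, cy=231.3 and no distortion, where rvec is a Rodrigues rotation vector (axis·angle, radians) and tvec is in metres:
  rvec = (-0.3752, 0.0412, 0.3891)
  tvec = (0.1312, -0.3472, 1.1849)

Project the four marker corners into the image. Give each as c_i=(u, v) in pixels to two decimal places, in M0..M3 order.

Intrinsics K: fx=860.7, fy=467.3, cx=302.1, cy=231.3
Marker side s = 0.24 m; corners in marker frame (Z=0):
  M0 = (-0.1200, +0.1200, 0)
  M1 = (+0.1200, +0.1200, 0)
  M2 = (+0.1200, -0.1200, 0)
  M3 = (-0.1200, -0.1200, 0)
rvec = (-0.3752, 0.0412, 0.3891), |rvec| = θ = 0.54210 rad = 31.060°
Rodrigues: sinθ=0.51594, 1−cosθ=0.14337; R = I + sinθ·[k]× + (1−cosθ)·[k]×²:
    [+0.92531 -0.37786 -0.03201]
    [+0.36278 +0.85746 +0.36491]
    [-0.11044 -0.34927 +0.93049]
t = (0.1312, -0.3472, 1.1849) m
M0: Pc = R·M0+t = (-0.02518, -0.28784, +1.15624); u = 860.7·(-0.02518)/1.15624 + 302.1 = 283.3558, v = 467.3·(-0.28784)/1.15624 + 231.3 = 114.9686
M1: Pc = R·M1+t = (+0.19689, -0.20077, +1.12974); u = 860.7·(+0.19689)/1.12974 + 302.1 = 452.1053, v = 467.3·(-0.20077)/1.12974 + 231.3 = 148.2534
M2: Pc = R·M2+t = (+0.28758, -0.40656, +1.21356); u = 860.7·(+0.28758)/1.21356 + 302.1 = 506.0623, v = 467.3·(-0.40656)/1.21356 + 231.3 = 74.7473
M3: Pc = R·M3+t = (+0.06551, -0.49363, +1.24006); u = 860.7·(+0.06551)/1.24006 + 302.1 = 347.5665, v = 467.3·(-0.49363)/1.24006 + 231.3 = 45.2836

c0=(283.36, 114.97) c1=(452.11, 148.25) c2=(506.06, 74.75) c3=(347.57, 45.28)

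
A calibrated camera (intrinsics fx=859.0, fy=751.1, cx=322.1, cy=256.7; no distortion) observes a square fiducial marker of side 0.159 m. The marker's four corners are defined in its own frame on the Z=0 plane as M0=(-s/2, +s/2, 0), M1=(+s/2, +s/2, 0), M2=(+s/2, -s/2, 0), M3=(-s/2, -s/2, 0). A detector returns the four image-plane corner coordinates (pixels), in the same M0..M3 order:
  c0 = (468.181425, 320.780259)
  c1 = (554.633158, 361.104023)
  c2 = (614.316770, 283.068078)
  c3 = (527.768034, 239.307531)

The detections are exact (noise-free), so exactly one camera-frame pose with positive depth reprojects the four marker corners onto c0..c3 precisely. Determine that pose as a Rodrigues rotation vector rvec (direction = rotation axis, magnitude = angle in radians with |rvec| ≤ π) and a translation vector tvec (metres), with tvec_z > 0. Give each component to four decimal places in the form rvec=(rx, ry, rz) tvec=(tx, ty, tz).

rvec=(0.2408, -0.1977, 0.5078) tvec=(0.3200, 0.0753, 1.2525)

Intrinsics K: fx=859.0, fy=751.1, cx=322.1, cy=256.7
Marker side s = 0.159 m; corners in marker frame (Z=0):
  M0 = (-0.0795, +0.0795, 0)
  M1 = (+0.0795, +0.0795, 0)
  M2 = (+0.0795, -0.0795, 0)
  M3 = (-0.0795, -0.0795, 0)
Detected image corners:
  c0 = (468.181425, 320.780259) px
  c1 = (554.633158, 361.104023) px
  c2 = (614.316770, 283.068078) px
  c3 = (527.768034, 239.307531) px
Planar DLT: solve 8×8 A·h = b for H (H[2,2]=1):
  H  [+650.13114 -298.09802 +541.56183]
  H  [+323.31813 +544.24713 +301.84346]
  H  [+0.19605 +0.14222 +1.00000]
B = K⁻¹H; ‖b₁‖=0.798424, ‖b₂‖=0.798424; λ = 2/(‖b₁‖+‖b₂‖) = 1.252468, sign → tz>0 ⇒ λ=+1.252468
r₁ = λ·B[:,0] = (+0.85585,+0.45522,+0.24555); r₂ = λ·B[:,1] = (-0.50143,+0.84666,+0.17812)
r₃ = r₁×r₂ = (-0.12681,-0.27557,+0.95288); SVD([r₁ r₂ r₃]) → R = UVᵀ:
  R  [+0.85585 -0.50143 -0.12681]
  R  [+0.45522 +0.84666 -0.27557]
  R  [+0.24555 +0.17812 +0.95288]
t = (+0.31999, +0.07528, +1.25247) m
tr R = 2.655395; θ = arccos((tr R − 1)/2) = 0.595804 rad = 34.137°
axis k = ((R−Rᵀ)₃₂, (R−Rᵀ)₁₃, (R−Rᵀ)₂₁) / (2 sinθ) = (+0.404233, -0.331770, +0.852364)
rvec = θ·k = (+0.240843, -0.197670, +0.507842)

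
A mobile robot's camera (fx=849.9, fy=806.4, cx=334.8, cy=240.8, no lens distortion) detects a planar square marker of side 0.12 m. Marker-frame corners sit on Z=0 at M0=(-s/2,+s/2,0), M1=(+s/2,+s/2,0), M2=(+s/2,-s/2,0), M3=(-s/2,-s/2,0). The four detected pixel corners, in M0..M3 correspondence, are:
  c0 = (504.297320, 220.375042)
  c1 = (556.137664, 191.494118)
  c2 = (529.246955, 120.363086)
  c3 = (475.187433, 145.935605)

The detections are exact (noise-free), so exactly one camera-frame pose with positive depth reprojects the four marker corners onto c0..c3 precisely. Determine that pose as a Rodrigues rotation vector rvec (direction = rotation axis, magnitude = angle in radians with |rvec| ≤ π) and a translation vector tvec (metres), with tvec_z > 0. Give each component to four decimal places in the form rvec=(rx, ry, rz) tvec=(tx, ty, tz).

rvec=(0.0404, -0.5826, -0.4181) tvec=(0.2650, -0.1093, 1.2359)

Intrinsics K: fx=849.9, fy=806.4, cx=334.8, cy=240.8
Marker side s = 0.12 m; corners in marker frame (Z=0):
  M0 = (-0.0600, +0.0600, 0)
  M1 = (+0.0600, +0.0600, 0)
  M2 = (+0.0600, -0.0600, 0)
  M3 = (-0.0600, -0.0600, 0)
Detected image corners:
  c0 = (504.297320, 220.375042) px
  c1 = (556.137664, 191.494118) px
  c2 = (529.246955, 120.363086) px
  c3 = (475.187433, 145.935605) px
Planar DLT: solve 8×8 A·h = b for H (H[2,2]=1):
  H  [+660.72933 +297.29353 +516.99739]
  H  [-154.88546 +627.27507 +169.46611]
  H  [+0.42530 +0.12435 +1.00000]
B = K⁻¹H; ‖b₁‖=0.809100, ‖b₂‖=0.809100; λ = 2/(‖b₁‖+‖b₂‖) = 1.235941, sign → tz>0 ⇒ λ=+1.235941
r₁ = λ·B[:,0] = (+0.75378,-0.39435,+0.52565); r₂ = λ·B[:,1] = (+0.37179,+0.91551,+0.15369)
r₃ = r₁×r₂ = (-0.54185,+0.07958,+0.83670); SVD([r₁ r₂ r₃]) → R = UVᵀ:
  R  [+0.75378 +0.37179 -0.54185]
  R  [-0.39435 +0.91551 +0.07958]
  R  [+0.52565 +0.15369 +0.83670]
t = (+0.26495, -0.10933, +1.23594) m
tr R = 2.505986; θ = arccos((tr R − 1)/2) = 0.718197 rad = 41.150°
axis k = ((R−Rᵀ)₃₂, (R−Rᵀ)₁₃, (R−Rᵀ)₂₁) / (2 sinθ) = (+0.056317, -0.811131, -0.582146)
rvec = θ·k = (+0.040447, -0.582552, -0.418096)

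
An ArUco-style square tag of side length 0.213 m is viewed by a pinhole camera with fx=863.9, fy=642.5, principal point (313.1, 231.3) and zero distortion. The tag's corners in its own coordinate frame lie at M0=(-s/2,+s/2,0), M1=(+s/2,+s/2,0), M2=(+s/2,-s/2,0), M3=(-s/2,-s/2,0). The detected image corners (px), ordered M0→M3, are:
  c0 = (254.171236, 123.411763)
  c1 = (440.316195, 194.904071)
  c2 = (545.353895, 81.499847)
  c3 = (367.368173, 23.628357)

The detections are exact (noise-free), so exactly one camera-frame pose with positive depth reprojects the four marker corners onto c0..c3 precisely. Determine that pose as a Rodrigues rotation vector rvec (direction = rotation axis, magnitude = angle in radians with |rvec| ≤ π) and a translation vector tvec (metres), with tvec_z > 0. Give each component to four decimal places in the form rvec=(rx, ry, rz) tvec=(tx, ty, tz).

Intrinsics K: fx=863.9, fy=642.5, cx=313.1, cy=231.3
Marker side s = 0.213 m; corners in marker frame (Z=0):
  M0 = (-0.1065, +0.1065, 0)
  M1 = (+0.1065, +0.1065, 0)
  M2 = (+0.1065, -0.1065, 0)
  M3 = (-0.1065, -0.1065, 0)
Detected image corners:
  c0 = (254.171236, 123.411763) px
  c1 = (440.316195, 194.904071) px
  c2 = (545.353895, 81.499847) px
  c3 = (367.368173, 23.628357) px
Planar DLT: solve 8×8 A·h = b for H (H[2,2]=1):
  H  [+714.76883 -680.92704 +400.87346]
  H  [+265.58767 +455.01675 +102.29591]
  H  [-0.34630 -0.41795 +1.00000]
B = K⁻¹H; ‖b₁‖=1.147779, ‖b₂‖=1.147779; λ = 2/(‖b₁‖+‖b₂‖) = 0.871248, sign → tz>0 ⇒ λ=+0.871248
r₁ = λ·B[:,0] = (+0.83020,+0.46876,-0.30172); r₂ = λ·B[:,1] = (-0.55475,+0.74810,-0.36414)
r₃ = r₁×r₂ = (+0.05502,+0.46968,+0.88112); SVD([r₁ r₂ r₃]) → R = UVᵀ:
  R  [+0.83020 -0.55475 +0.05502]
  R  [+0.46876 +0.74810 +0.46968]
  R  [-0.30172 -0.36414 +0.88112]
t = (+0.08852, -0.17493, +0.87125) m
tr R = 2.459423; θ = arccos((tr R − 1)/2) = 0.752897 rad = 43.138°
axis k = ((R−Rᵀ)₃₂, (R−Rᵀ)₁₃, (R−Rᵀ)₂₁) / (2 sinθ) = (-0.609735, +0.260867, +0.748446)
rvec = θ·k = (-0.459067, +0.196406, +0.563503)

rvec=(-0.4591, 0.1964, 0.5635) tvec=(0.0885, -0.1749, 0.8712)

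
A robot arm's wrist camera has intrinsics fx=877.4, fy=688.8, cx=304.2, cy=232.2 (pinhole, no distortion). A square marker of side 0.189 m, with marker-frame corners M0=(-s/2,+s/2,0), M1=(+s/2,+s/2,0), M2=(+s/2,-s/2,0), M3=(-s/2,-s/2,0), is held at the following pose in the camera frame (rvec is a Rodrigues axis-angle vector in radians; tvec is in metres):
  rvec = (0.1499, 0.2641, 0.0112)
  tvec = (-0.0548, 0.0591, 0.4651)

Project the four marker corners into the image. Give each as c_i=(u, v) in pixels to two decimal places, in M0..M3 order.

Intrinsics K: fx=877.4, fy=688.8, cx=304.2, cy=232.2
Marker side s = 0.189 m; corners in marker frame (Z=0):
  M0 = (-0.0945, +0.0945, 0)
  M1 = (+0.0945, +0.0945, 0)
  M2 = (+0.0945, -0.0945, 0)
  M3 = (-0.0945, -0.0945, 0)
rvec = (0.1499, 0.2641, 0.0112), |rvec| = θ = 0.30388 rad = 17.411°
Rodrigues: sinθ=0.29923, 1−cosθ=0.04582; R = I + sinθ·[k]× + (1−cosθ)·[k]×²:
    [+0.96533 +0.00861 +0.26089]
    [+0.03067 +0.98879 -0.14614]
    [-0.25922 +0.14907 +0.95424]
t = (-0.0548, 0.0591, 0.4651) m
M0: Pc = R·M0+t = (-0.14521, +0.14964, +0.50368); u = 877.4·(-0.14521)/0.50368 + 304.2 = 51.2495, v = 688.8·(+0.14964)/0.50368 + 232.2 = 436.8394
M1: Pc = R·M1+t = (+0.03724, +0.15544, +0.45469); u = 877.4·(+0.03724)/0.45469 + 304.2 = 376.0564, v = 688.8·(+0.15544)/0.45469 + 232.2 = 467.6707
M2: Pc = R·M2+t = (+0.03561, -0.03144, +0.42652); u = 877.4·(+0.03561)/0.42652 + 304.2 = 377.4539, v = 688.8·(-0.03144)/0.42652 + 232.2 = 181.4227
M3: Pc = R·M3+t = (-0.14684, -0.03724, +0.47551); u = 877.4·(-0.14684)/0.47551 + 304.2 = 33.2578, v = 688.8·(-0.03724)/0.47551 + 232.2 = 178.2574

c0=(51.25, 436.84) c1=(376.06, 467.67) c2=(377.45, 181.42) c3=(33.26, 178.26)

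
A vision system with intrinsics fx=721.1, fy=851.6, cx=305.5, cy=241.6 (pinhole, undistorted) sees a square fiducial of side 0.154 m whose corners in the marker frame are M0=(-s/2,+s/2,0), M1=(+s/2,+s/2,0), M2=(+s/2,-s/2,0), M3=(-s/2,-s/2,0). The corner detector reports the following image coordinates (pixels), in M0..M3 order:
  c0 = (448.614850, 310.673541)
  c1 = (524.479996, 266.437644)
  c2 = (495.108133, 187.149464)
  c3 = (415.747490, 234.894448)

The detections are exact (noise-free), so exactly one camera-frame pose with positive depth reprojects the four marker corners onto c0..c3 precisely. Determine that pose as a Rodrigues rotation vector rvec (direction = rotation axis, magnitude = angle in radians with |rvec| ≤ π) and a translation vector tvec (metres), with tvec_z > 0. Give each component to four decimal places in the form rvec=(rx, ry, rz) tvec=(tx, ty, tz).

Intrinsics K: fx=721.1, fy=851.6, cx=305.5, cy=241.6
Marker side s = 0.154 m; corners in marker frame (Z=0):
  M0 = (-0.0770, +0.0770, 0)
  M1 = (+0.0770, +0.0770, 0)
  M2 = (+0.0770, -0.0770, 0)
  M3 = (-0.0770, -0.0770, 0)
Detected image corners:
  c0 = (448.614850, 310.673541) px
  c1 = (524.479996, 266.437644) px
  c2 = (495.108133, 187.149464) px
  c3 = (415.747490, 234.894448) px
Planar DLT: solve 8×8 A·h = b for H (H[2,2]=1):
  H  [+457.87277 +358.27252 +471.09406]
  H  [-322.64776 +586.17405 +250.95043]
  H  [-0.09728 +0.33146 +1.00000]
B = K⁻¹H; ‖b₁‖=0.768162, ‖b₂‖=0.768162; λ = 2/(‖b₁‖+‖b₂‖) = 1.301809, sign → tz>0 ⇒ λ=+1.301809
r₁ = λ·B[:,0] = (+0.88025,-0.45729,-0.12664); r₂ = λ·B[:,1] = (+0.46399,+0.77365,+0.43149)
r₃ = r₁×r₂ = (-0.09934,-0.43858,+0.89318); SVD([r₁ r₂ r₃]) → R = UVᵀ:
  R  [+0.88025 +0.46399 -0.09934]
  R  [-0.45729 +0.77365 -0.43858]
  R  [-0.12664 +0.43149 +0.89318]
t = (+0.29895, +0.01429, +1.30181) m
tr R = 2.547084; θ = arccos((tr R − 1)/2) = 0.686385 rad = 39.327°
axis k = ((R−Rᵀ)₃₂, (R−Rᵀ)₁₃, (R−Rᵀ)₂₁) / (2 sinθ) = (+0.686456, +0.021535, -0.726853)
rvec = θ·k = (+0.471173, +0.014781, -0.498901)

rvec=(0.4712, 0.0148, -0.4989) tvec=(0.2989, 0.0143, 1.3018)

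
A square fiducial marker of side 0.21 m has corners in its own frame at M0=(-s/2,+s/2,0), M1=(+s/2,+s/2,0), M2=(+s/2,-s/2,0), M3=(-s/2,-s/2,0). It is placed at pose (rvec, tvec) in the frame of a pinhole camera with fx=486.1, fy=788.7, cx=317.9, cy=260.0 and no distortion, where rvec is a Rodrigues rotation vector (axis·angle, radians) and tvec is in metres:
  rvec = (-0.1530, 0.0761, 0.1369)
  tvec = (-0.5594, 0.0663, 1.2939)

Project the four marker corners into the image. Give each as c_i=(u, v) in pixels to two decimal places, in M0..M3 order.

c0=(61.93, 355.22) c1=(137.72, 373.54) c2=(153.10, 246.14) c3=(78.87, 230.00)

Intrinsics K: fx=486.1, fy=788.7, cx=317.9, cy=260.0
Marker side s = 0.21 m; corners in marker frame (Z=0):
  M0 = (-0.1050, +0.1050, 0)
  M1 = (+0.1050, +0.1050, 0)
  M2 = (+0.1050, -0.1050, 0)
  M3 = (-0.1050, -0.1050, 0)
rvec = (-0.1530, 0.0761, 0.1369), |rvec| = θ = 0.21896 rad = 12.545°
Rodrigues: sinθ=0.21721, 1−cosθ=0.02388; R = I + sinθ·[k]× + (1−cosθ)·[k]×²:
    [+0.98778 -0.14161 +0.06506]
    [+0.13001 +0.97901 +0.15697]
    [-0.08592 -0.14659 +0.98546]
t = (-0.5594, 0.0663, 1.2939) m
M0: Pc = R·M0+t = (-0.67799, +0.15544, +1.28753); u = 486.1·(-0.67799)/1.28753 + 317.9 = 61.9301, v = 788.7·(+0.15544)/1.28753 + 260.0 = 355.2206
M1: Pc = R·M1+t = (-0.47055, +0.18275, +1.26949); u = 486.1·(-0.47055)/1.26949 + 317.9 = 137.7206, v = 788.7·(+0.18275)/1.26949 + 260.0 = 373.5362
M2: Pc = R·M2+t = (-0.44081, -0.02284, +1.30027); u = 486.1·(-0.44081)/1.30027 + 317.9 = 153.1037, v = 788.7·(-0.02284)/1.30027 + 260.0 = 246.1431
M3: Pc = R·M3+t = (-0.64825, -0.05015, +1.31831); u = 486.1·(-0.64825)/1.31831 + 317.9 = 78.8724, v = 788.7·(-0.05015)/1.31831 + 260.0 = 229.9989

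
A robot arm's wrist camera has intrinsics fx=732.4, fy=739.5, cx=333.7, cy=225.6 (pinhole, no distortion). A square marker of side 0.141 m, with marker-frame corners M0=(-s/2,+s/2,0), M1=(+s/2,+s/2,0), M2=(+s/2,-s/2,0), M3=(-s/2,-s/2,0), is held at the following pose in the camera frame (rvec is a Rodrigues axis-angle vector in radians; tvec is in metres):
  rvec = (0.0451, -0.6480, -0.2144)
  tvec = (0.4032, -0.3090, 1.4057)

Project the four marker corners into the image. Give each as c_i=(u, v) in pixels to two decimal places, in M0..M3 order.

c0=(526.73, 104.19) c1=(570.69, 95.98) c2=(560.01, 23.86) c3=(514.90, 27.71)

Intrinsics K: fx=732.4, fy=739.5, cx=333.7, cy=225.6
Marker side s = 0.141 m; corners in marker frame (Z=0):
  M0 = (-0.0705, +0.0705, 0)
  M1 = (+0.0705, +0.0705, 0)
  M2 = (+0.0705, -0.0705, 0)
  M3 = (-0.0705, -0.0705, 0)
rvec = (0.0451, -0.6480, -0.2144), |rvec| = θ = 0.68404 rad = 39.192°
Rodrigues: sinθ=0.63193, 1−cosθ=0.22497; R = I + sinθ·[k]× + (1−cosθ)·[k]×²:
    [+0.77601 +0.18402 -0.60328]
    [-0.21212 +0.97692 +0.02513]
    [+0.59399 +0.10846 +0.79713]
t = (0.4032, -0.3090, 1.4057) m
M0: Pc = R·M0+t = (+0.36146, -0.22517, +1.37147); u = 732.4·(+0.36146)/1.37147 + 333.7 = 526.7313, v = 739.5·(-0.22517)/1.37147 + 225.6 = 104.1864
M1: Pc = R·M1+t = (+0.47088, -0.25508, +1.45522); u = 732.4·(+0.47088)/1.45522 + 333.7 = 570.6903, v = 739.5·(-0.25508)/1.45522 + 225.6 = 95.9754
M2: Pc = R·M2+t = (+0.44494, -0.39283, +1.43993); u = 732.4·(+0.44494)/1.43993 + 333.7 = 560.0102, v = 739.5·(-0.39283)/1.43993 + 225.6 = 23.8569
M3: Pc = R·M3+t = (+0.33552, -0.36292, +1.35618); u = 732.4·(+0.33552)/1.35618 + 333.7 = 514.8959, v = 739.5·(-0.36292)/1.35618 + 225.6 = 27.7068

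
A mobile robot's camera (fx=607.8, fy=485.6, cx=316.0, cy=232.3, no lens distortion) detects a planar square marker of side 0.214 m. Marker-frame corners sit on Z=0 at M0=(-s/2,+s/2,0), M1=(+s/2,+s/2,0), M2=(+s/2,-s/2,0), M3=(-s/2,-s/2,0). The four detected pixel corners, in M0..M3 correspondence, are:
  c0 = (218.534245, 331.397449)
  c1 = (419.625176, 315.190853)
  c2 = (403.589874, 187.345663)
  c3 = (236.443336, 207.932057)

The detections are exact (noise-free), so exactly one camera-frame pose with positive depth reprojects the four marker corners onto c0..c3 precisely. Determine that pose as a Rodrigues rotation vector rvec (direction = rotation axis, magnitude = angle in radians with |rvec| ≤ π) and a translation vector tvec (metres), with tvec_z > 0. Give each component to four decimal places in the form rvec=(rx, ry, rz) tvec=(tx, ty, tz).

Intrinsics K: fx=607.8, fy=485.6, cx=316.0, cy=232.3
Marker side s = 0.214 m; corners in marker frame (Z=0):
  M0 = (-0.1070, +0.1070, 0)
  M1 = (+0.1070, +0.1070, 0)
  M2 = (+0.1070, -0.1070, 0)
  M3 = (-0.1070, -0.1070, 0)
Detected image corners:
  c0 = (218.534245, 331.397449) px
  c1 = (419.625176, 315.190853) px
  c2 = (403.589874, 187.345663) px
  c3 = (236.443336, 207.932057) px
Planar DLT: solve 8×8 A·h = b for H (H[2,2]=1):
  H  [+760.62488 -282.59402 +316.74249]
  H  [-162.24199 +362.08183 +254.94977]
  H  [-0.28922 -0.86297 +1.00000]
B = K⁻¹H; ‖b₁‖=1.444656, ‖b₂‖=1.444656; λ = 2/(‖b₁‖+‖b₂‖) = 0.692206, sign → tz>0 ⇒ λ=+0.692206
r₁ = λ·B[:,0] = (+0.97034,-0.13550,-0.20020); r₂ = λ·B[:,1] = (-0.01127,+0.80190,-0.59736)
r₃ = r₁×r₂ = (+0.24148,+0.58189,+0.77659); SVD([r₁ r₂ r₃]) → R = UVᵀ:
  R  [+0.97034 -0.01127 +0.24148]
  R  [-0.13550 +0.80190 +0.58189]
  R  [-0.20020 -0.59736 +0.77659]
t = (+0.00085, +0.03229, +0.69221) m
tr R = 2.548823; θ = arccos((tr R − 1)/2) = 0.685012 rad = 39.248°
axis k = ((R−Rᵀ)₃₂, (R−Rᵀ)₁₃, (R−Rᵀ)₂₁) / (2 sinθ) = (-0.931945, +0.349055, -0.098178)
rvec = θ·k = (-0.638394, +0.239107, -0.067253)

rvec=(-0.6384, 0.2391, -0.0673) tvec=(0.0008, 0.0323, 0.6922)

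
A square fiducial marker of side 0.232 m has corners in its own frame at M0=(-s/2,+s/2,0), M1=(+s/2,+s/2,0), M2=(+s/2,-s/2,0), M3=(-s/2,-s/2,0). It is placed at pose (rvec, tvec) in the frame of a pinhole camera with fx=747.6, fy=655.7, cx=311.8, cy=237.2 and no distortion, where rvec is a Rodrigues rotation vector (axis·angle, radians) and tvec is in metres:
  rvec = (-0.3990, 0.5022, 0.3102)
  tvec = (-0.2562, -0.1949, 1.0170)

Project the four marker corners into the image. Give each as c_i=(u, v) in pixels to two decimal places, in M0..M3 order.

Intrinsics K: fx=747.6, fy=655.7, cx=311.8, cy=237.2
Marker side s = 0.232 m; corners in marker frame (Z=0):
  M0 = (-0.1160, +0.1160, 0)
  M1 = (+0.1160, +0.1160, 0)
  M2 = (+0.1160, -0.1160, 0)
  M3 = (-0.1160, -0.1160, 0)
rvec = (-0.3990, 0.5022, 0.3102), |rvec| = θ = 0.71248 rad = 40.822°
Rodrigues: sinθ=0.65371, 1−cosθ=0.24326; R = I + sinθ·[k]× + (1−cosθ)·[k]×²:
    [+0.83303 -0.38064 +0.40147]
    [+0.18859 +0.87760 +0.44074]
    [-0.52009 -0.29144 +0.80285]
t = (-0.2562, -0.1949, 1.0170) m
M0: Pc = R·M0+t = (-0.39699, -0.11498, +1.04352); u = 747.6·(-0.39699)/1.04352 + 311.8 = 27.3921, v = 655.7·(-0.11498)/1.04352 + 237.2 = 164.9552
M1: Pc = R·M1+t = (-0.20372, -0.07122, +0.92286); u = 747.6·(-0.20372)/0.92286 + 311.8 = 146.7673, v = 655.7·(-0.07122)/0.92286 + 237.2 = 186.5965
M2: Pc = R·M2+t = (-0.11541, -0.27482, +0.99048); u = 747.6·(-0.11541)/0.99048 + 311.8 = 224.6864, v = 655.7·(-0.27482)/0.99048 + 237.2 = 55.2647
M3: Pc = R·M3+t = (-0.30868, -0.31858, +1.11114); u = 747.6·(-0.30868)/1.11114 + 311.8 = 104.1139, v = 655.7·(-0.31858)/1.11114 + 237.2 = 49.2018

c0=(27.39, 164.96) c1=(146.77, 186.60) c2=(224.69, 55.26) c3=(104.11, 49.20)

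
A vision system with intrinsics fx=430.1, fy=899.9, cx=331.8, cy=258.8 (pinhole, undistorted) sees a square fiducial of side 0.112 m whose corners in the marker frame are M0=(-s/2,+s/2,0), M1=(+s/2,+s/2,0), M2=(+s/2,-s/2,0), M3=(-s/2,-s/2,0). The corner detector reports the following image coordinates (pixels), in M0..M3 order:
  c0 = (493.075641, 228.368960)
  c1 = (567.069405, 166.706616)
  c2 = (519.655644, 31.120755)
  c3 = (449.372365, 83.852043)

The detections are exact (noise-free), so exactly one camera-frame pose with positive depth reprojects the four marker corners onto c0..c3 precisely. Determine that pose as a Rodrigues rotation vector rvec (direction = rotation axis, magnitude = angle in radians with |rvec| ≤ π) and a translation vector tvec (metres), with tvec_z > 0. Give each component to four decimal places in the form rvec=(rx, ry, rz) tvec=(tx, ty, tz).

Intrinsics K: fx=430.1, fy=899.9, cx=331.8, cy=258.8
Marker side s = 0.112 m; corners in marker frame (Z=0):
  M0 = (-0.0560, +0.0560, 0)
  M1 = (+0.0560, +0.0560, 0)
  M2 = (+0.0560, -0.0560, 0)
  M3 = (-0.0560, -0.0560, 0)
Detected image corners:
  c0 = (493.075641, 228.368960) px
  c1 = (567.069405, 166.706616) px
  c2 = (519.655644, 31.120755) px
  c3 = (449.372365, 83.852043) px
Planar DLT: solve 8×8 A·h = b for H (H[2,2]=1):
  H  [+797.46939 +76.83722 +507.07600]
  H  [-470.52858 +1166.77856 +124.47337]
  H  [+0.30353 -0.65094 +1.00000]
B = K⁻¹H; ‖b₁‖=1.757496, ‖b₂‖=1.757496; λ = 2/(‖b₁‖+‖b₂‖) = 0.568991, sign → tz>0 ⇒ λ=+0.568991
r₁ = λ·B[:,0] = (+0.92176,-0.34718,+0.17271); r₂ = λ·B[:,1] = (+0.38738,+0.84425,-0.37038)
r₃ = r₁×r₂ = (-0.01722,+0.40830,+0.91268); SVD([r₁ r₂ r₃]) → R = UVᵀ:
  R  [+0.92176 +0.38738 -0.01722]
  R  [-0.34718 +0.84425 +0.40830]
  R  [+0.17271 -0.37038 +0.91268]
t = (+0.23188, -0.08493, +0.56899) m
tr R = 2.678694; θ = arccos((tr R − 1)/2) = 0.574715 rad = 32.929°
axis k = ((R−Rᵀ)₃₂, (R−Rᵀ)₁₃, (R−Rᵀ)₂₁) / (2 sinθ) = (-0.716232, -0.174696, -0.675643)
rvec = θ·k = (-0.411629, -0.100400, -0.388302)

rvec=(-0.4116, -0.1004, -0.3883) tvec=(0.2319, -0.0849, 0.5690)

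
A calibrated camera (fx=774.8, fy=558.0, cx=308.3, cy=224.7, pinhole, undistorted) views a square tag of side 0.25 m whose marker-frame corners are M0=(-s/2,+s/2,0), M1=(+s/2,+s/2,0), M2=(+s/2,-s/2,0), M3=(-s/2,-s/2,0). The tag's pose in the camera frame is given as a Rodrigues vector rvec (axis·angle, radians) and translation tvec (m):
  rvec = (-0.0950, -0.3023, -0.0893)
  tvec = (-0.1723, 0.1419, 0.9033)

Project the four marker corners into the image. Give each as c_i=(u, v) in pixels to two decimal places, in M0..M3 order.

c0=(56.21, 404.05) c1=(274.42, 378.54) c2=(254.37, 229.85) c3=(39.41, 241.99)

Intrinsics K: fx=774.8, fy=558.0, cx=308.3, cy=224.7
Marker side s = 0.25 m; corners in marker frame (Z=0):
  M0 = (-0.1250, +0.1250, 0)
  M1 = (+0.1250, +0.1250, 0)
  M2 = (+0.1250, -0.1250, 0)
  M3 = (-0.1250, -0.1250, 0)
rvec = (-0.0950, -0.3023, -0.0893), |rvec| = θ = 0.32922 rad = 18.863°
Rodrigues: sinθ=0.32330, 1−cosθ=0.05370; R = I + sinθ·[k]× + (1−cosθ)·[k]×²:
    [+0.95077 +0.10193 -0.29267]
    [-0.07347 +0.99158 +0.10667]
    [+0.30107 -0.07992 +0.95025]
t = (-0.1723, 0.1419, 0.9033) m
M0: Pc = R·M0+t = (-0.27841, +0.27503, +0.85568); u = 774.8·(-0.27841)/0.85568 + 308.3 = 56.2089, v = 558.0·(+0.27503)/0.85568 + 224.7 = 404.0516
M1: Pc = R·M1+t = (-0.04071, +0.25666, +0.93094); u = 774.8·(-0.04071)/0.93094 + 308.3 = 274.4153, v = 558.0·(+0.25666)/0.93094 + 224.7 = 378.5421
M2: Pc = R·M2+t = (-0.06619, +0.00877, +0.95092); u = 774.8·(-0.06619)/0.95092 + 308.3 = 254.3654, v = 558.0·(+0.00877)/0.95092 + 224.7 = 229.8460
M3: Pc = R·M3+t = (-0.30389, +0.02714, +0.87566); u = 774.8·(-0.30389)/0.87566 + 308.3 = 39.4142, v = 558.0·(+0.02714)/0.87566 + 224.7 = 241.9921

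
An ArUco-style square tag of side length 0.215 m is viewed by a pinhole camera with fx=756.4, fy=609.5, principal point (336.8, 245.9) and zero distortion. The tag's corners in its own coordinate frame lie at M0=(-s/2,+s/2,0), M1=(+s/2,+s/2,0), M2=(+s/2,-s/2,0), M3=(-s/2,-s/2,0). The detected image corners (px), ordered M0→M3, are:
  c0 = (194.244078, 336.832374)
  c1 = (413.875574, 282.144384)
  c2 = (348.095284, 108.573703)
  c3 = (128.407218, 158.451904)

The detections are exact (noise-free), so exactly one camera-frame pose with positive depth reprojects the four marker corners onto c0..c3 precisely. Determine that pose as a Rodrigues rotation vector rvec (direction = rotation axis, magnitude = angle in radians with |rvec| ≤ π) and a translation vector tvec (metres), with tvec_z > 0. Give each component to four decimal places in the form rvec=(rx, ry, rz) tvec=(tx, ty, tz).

rvec=(-0.0362, -0.0793, -0.2933) tvec=(-0.0606, -0.0293, 0.7118)

Intrinsics K: fx=756.4, fy=609.5, cx=336.8, cy=245.9
Marker side s = 0.215 m; corners in marker frame (Z=0):
  M0 = (-0.1075, +0.1075, 0)
  M1 = (+0.1075, +0.1075, 0)
  M2 = (+0.1075, -0.1075, 0)
  M3 = (-0.1075, -0.1075, 0)
Detected image corners:
  c0 = (194.244078, 336.832374) px
  c1 = (413.875574, 282.144384) px
  c2 = (348.095284, 108.573703) px
  c3 = (128.407218, 158.451904) px
Planar DLT: solve 8×8 A·h = b for H (H[2,2]=1):
  H  [+1053.41598 +296.89982 +272.41784]
  H  [-217.20708 +810.84734 +220.85122]
  H  [+0.11706 -0.03387 +1.00000]
B = K⁻¹H; ‖b₁‖=1.404870, ‖b₂‖=1.404870; λ = 2/(‖b₁‖+‖b₂‖) = 0.711810, sign → tz>0 ⇒ λ=+0.711810
r₁ = λ·B[:,0] = (+0.95421,-0.28728,+0.08333); r₂ = λ·B[:,1] = (+0.29013,+0.95668,-0.02411)
r₃ = r₁×r₂ = (-0.07279,+0.04718,+0.99623); SVD([r₁ r₂ r₃]) → R = UVᵀ:
  R  [+0.95421 +0.29013 -0.07279]
  R  [-0.28728 +0.95668 +0.04718]
  R  [+0.08333 -0.02411 +0.99623]
t = (-0.06059, -0.02925, +0.71181) m
tr R = 2.907127; θ = arccos((tr R − 1)/2) = 0.305942 rad = 17.529°
axis k = ((R−Rᵀ)₃₂, (R−Rᵀ)₁₃, (R−Rᵀ)₂₁) / (2 sinθ) = (-0.118354, -0.259163, -0.958555)
rvec = θ·k = (-0.036209, -0.079289, -0.293263)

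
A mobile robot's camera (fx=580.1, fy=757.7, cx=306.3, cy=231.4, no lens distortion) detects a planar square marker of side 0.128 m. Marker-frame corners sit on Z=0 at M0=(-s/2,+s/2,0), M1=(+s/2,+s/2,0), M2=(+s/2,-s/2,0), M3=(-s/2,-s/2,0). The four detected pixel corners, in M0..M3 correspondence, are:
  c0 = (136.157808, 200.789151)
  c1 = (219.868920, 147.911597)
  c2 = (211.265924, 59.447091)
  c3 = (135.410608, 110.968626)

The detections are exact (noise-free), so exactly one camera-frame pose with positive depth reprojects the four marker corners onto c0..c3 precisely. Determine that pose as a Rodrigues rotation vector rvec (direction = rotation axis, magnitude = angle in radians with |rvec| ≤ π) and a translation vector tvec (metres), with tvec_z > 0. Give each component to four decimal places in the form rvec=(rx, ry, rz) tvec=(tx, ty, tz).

rvec=(-0.5823, 0.3696, -0.3107) tvec=(-0.1762, -0.1058, 0.7769)

Intrinsics K: fx=580.1, fy=757.7, cx=306.3, cy=231.4
Marker side s = 0.128 m; corners in marker frame (Z=0):
  M0 = (-0.0640, +0.0640, 0)
  M1 = (+0.0640, +0.0640, 0)
  M2 = (+0.0640, -0.0640, 0)
  M3 = (-0.0640, -0.0640, 0)
Detected image corners:
  c0 = (136.157808, 200.789151) px
  c1 = (219.868920, 147.911597) px
  c2 = (211.265924, 59.447091) px
  c3 = (135.410608, 110.968626) px
Planar DLT: solve 8×8 A·h = b for H (H[2,2]=1):
  H  [+565.50895 -95.94403 +174.74500]
  H  [-449.16310 +599.13989 +128.17391]
  H  [-0.32061 -0.75047 +1.00000]
B = K⁻¹H; ‖b₁‖=1.287146, ‖b₂‖=1.287145; λ = 2/(‖b₁‖+‖b₂‖) = 0.776913, sign → tz>0 ⇒ λ=+0.776913
r₁ = λ·B[:,0] = (+0.88889,-0.38448,-0.24909); r₂ = λ·B[:,1] = (+0.17936,+0.79239,-0.58305)
r₃ = r₁×r₂ = (+0.42155,+0.47359,+0.77331); SVD([r₁ r₂ r₃]) → R = UVᵀ:
  R  [+0.88889 +0.17936 +0.42155]
  R  [-0.38448 +0.79239 +0.47359]
  R  [-0.24909 -0.58305 +0.77331]
t = (-0.17619, -0.10584, +0.77691) m
tr R = 2.454599; θ = arccos((tr R − 1)/2) = 0.756418 rad = 43.340°
axis k = ((R−Rᵀ)₃₂, (R−Rᵀ)₁₃, (R−Rᵀ)₂₁) / (2 sinθ) = (-0.769783, +0.488571, -0.410772)
rvec = θ·k = (-0.582277, +0.369563, -0.310715)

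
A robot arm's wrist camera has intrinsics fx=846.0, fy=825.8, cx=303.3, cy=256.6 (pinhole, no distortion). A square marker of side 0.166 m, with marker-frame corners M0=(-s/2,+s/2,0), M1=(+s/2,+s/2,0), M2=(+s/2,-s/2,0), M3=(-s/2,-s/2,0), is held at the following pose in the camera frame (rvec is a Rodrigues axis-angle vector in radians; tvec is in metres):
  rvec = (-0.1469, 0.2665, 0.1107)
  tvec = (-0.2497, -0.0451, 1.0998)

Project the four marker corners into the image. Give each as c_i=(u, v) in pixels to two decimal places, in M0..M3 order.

Intrinsics K: fx=846.0, fy=825.8, cx=303.3, cy=256.6
Marker side s = 0.166 m; corners in marker frame (Z=0):
  M0 = (-0.0830, +0.0830, 0)
  M1 = (+0.0830, +0.0830, 0)
  M2 = (+0.0830, -0.0830, 0)
  M3 = (-0.0830, -0.0830, 0)
rvec = (-0.1469, 0.2665, 0.1107), |rvec| = θ = 0.32382 rad = 18.553°
Rodrigues: sinθ=0.31819, 1−cosθ=0.05197; R = I + sinθ·[k]× + (1−cosθ)·[k]×²:
    [+0.95872 -0.12818 +0.25381]
    [+0.08937 +0.98323 +0.15897]
    [-0.26993 -0.12972 +0.95410]
t = (-0.2497, -0.0451, 1.0998) m
M0: Pc = R·M0+t = (-0.33991, +0.02909, +1.11144); u = 846.0·(-0.33991)/1.11144 + 303.3 = 44.5661, v = 825.8·(+0.02909)/1.11144 + 256.6 = 278.2141
M1: Pc = R·M1+t = (-0.18076, +0.04393, +1.06663); u = 846.0·(-0.18076)/1.06663 + 303.3 = 159.9259, v = 825.8·(+0.04393)/1.06663 + 256.6 = 290.6081
M2: Pc = R·M2+t = (-0.15949, -0.11929, +1.08816); u = 846.0·(-0.15949)/1.08816 + 303.3 = 179.3057, v = 825.8·(-0.11929)/1.08816 + 256.6 = 166.0714
M3: Pc = R·M3+t = (-0.31864, -0.13413, +1.13297); u = 846.0·(-0.31864)/1.13297 + 303.3 = 65.3721, v = 825.8·(-0.13413)/1.13297 + 256.6 = 158.8383

c0=(44.57, 278.21) c1=(159.93, 290.61) c2=(179.31, 166.07) c3=(65.37, 158.84)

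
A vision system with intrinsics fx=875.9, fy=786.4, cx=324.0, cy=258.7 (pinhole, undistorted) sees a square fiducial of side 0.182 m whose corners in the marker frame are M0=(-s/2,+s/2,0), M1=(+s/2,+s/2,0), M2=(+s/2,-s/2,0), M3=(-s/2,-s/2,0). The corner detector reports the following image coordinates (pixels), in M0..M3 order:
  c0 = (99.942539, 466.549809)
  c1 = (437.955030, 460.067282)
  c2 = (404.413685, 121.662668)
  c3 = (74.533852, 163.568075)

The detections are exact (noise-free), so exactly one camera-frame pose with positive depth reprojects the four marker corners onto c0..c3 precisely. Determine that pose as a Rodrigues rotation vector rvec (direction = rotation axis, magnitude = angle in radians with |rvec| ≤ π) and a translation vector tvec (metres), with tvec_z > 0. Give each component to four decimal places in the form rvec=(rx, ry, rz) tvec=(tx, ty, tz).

Intrinsics K: fx=875.9, fy=786.4, cx=324.0, cy=258.7
Marker side s = 0.182 m; corners in marker frame (Z=0):
  M0 = (-0.0910, +0.0910, 0)
  M1 = (+0.0910, +0.0910, 0)
  M2 = (+0.0910, -0.0910, 0)
  M3 = (-0.0910, -0.0910, 0)
Detected image corners:
  c0 = (99.942539, 466.549809) px
  c1 = (437.955030, 460.067282) px
  c2 = (404.413685, 121.662668) px
  c3 = (74.533852, 163.568075) px
Planar DLT: solve 8×8 A·h = b for H (H[2,2]=1):
  H  [+1678.89541 +140.44112 +244.79131]
  H  [-319.33166 +1732.47325 +302.47358]
  H  [-0.61292 -0.07971 +1.00000]
B = K⁻¹H; ‖b₁‖=2.238752, ‖b₂‖=2.238752; λ = 2/(‖b₁‖+‖b₂‖) = 0.446677, sign → tz>0 ⇒ λ=+0.446677
r₁ = λ·B[:,0] = (+0.95745,-0.09132,-0.27378); r₂ = λ·B[:,1] = (+0.08479,+0.99576,-0.03560)
r₃ = r₁×r₂ = (+0.27587,+0.01088,+0.96113); SVD([r₁ r₂ r₃]) → R = UVᵀ:
  R  [+0.95745 +0.08479 +0.27587]
  R  [-0.09132 +0.99576 +0.01088]
  R  [-0.27378 -0.03560 +0.96113]
t = (-0.04039, +0.02486, +0.44668) m
tr R = 2.914344; θ = arccos((tr R − 1)/2) = 0.293725 rad = 16.829°
axis k = ((R−Rᵀ)₃₂, (R−Rᵀ)₁₃, (R−Rᵀ)₂₁) / (2 sinθ) = (-0.080273, +0.949240, -0.304137)
rvec = θ·k = (-0.023578, +0.278816, -0.089333)

rvec=(-0.0236, 0.2788, -0.0893) tvec=(-0.0404, 0.0249, 0.4467)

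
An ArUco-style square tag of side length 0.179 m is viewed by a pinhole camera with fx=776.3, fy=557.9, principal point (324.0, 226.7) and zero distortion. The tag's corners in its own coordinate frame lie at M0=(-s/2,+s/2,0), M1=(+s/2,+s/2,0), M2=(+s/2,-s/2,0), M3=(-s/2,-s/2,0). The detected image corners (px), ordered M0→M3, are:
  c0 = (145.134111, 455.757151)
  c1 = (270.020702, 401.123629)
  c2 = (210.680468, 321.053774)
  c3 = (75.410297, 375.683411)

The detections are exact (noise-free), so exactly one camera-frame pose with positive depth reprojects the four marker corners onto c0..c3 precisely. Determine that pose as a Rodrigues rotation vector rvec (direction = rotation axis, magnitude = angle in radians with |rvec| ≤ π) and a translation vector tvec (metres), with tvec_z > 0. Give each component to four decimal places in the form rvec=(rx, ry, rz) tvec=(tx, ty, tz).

Intrinsics K: fx=776.3, fy=557.9, cx=324.0, cy=226.7
Marker side s = 0.179 m; corners in marker frame (Z=0):
  M0 = (-0.0895, +0.0895, 0)
  M1 = (+0.0895, +0.0895, 0)
  M2 = (+0.0895, -0.0895, 0)
  M3 = (-0.0895, -0.0895, 0)
Detected image corners:
  c0 = (145.134111, 455.757151) px
  c1 = (270.020702, 401.123629) px
  c2 = (210.680468, 321.053774) px
  c3 = (75.410297, 375.683411) px
Planar DLT: solve 8×8 A·h = b for H (H[2,2]=1):
  H  [+765.71782 +418.31582 +177.59768]
  H  [-216.83325 +576.69719 +389.04174]
  H  [+0.22752 +0.33308 +1.00000]
B = K⁻¹H; ‖b₁‖=1.038193, ‖b₂‖=1.038193; λ = 2/(‖b₁‖+‖b₂‖) = 0.963212, sign → tz>0 ⇒ λ=+0.963212
r₁ = λ·B[:,0] = (+0.85861,-0.46341,+0.21915); r₂ = λ·B[:,1] = (+0.38513,+0.86530,+0.32082)
r₃ = r₁×r₂ = (-0.33831,-0.19106,+0.92144); SVD([r₁ r₂ r₃]) → R = UVᵀ:
  R  [+0.85861 +0.38513 -0.33831]
  R  [-0.46341 +0.86530 -0.19106]
  R  [+0.21915 +0.32082 +0.92144]
t = (-0.18165, +0.28028, +0.96321) m
tr R = 2.645350; θ = arccos((tr R − 1)/2) = 0.604696 rad = 34.647°
axis k = ((R−Rᵀ)₃₂, (R−Rᵀ)₁₃, (R−Rᵀ)₂₁) / (2 sinθ) = (+0.450197, -0.490282, -0.746288)
rvec = θ·k = (+0.272233, -0.296472, -0.451278)

rvec=(0.2722, -0.2965, -0.4513) tvec=(-0.1817, 0.2803, 0.9632)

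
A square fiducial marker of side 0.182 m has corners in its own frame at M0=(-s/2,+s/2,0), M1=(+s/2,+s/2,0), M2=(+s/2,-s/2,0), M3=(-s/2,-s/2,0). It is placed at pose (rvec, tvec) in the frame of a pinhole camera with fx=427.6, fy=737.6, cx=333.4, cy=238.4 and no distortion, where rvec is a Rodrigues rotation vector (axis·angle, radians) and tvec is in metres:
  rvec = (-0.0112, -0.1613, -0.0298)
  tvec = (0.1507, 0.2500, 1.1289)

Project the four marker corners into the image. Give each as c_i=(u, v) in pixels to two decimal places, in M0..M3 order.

c0=(357.86, 465.99) c1=(424.43, 456.79) c2=(422.22, 339.23) c3=(355.70, 345.34)

Intrinsics K: fx=427.6, fy=737.6, cx=333.4, cy=238.4
Marker side s = 0.182 m; corners in marker frame (Z=0):
  M0 = (-0.0910, +0.0910, 0)
  M1 = (+0.0910, +0.0910, 0)
  M2 = (+0.0910, -0.0910, 0)
  M3 = (-0.0910, -0.0910, 0)
rvec = (-0.0112, -0.1613, -0.0298), |rvec| = θ = 0.16441 rad = 9.420°
Rodrigues: sinθ=0.16367, 1−cosθ=0.01349; R = I + sinθ·[k]× + (1−cosθ)·[k]×²:
    [+0.98658 +0.03057 -0.16041]
    [-0.02876 +0.99949 +0.01355]
    [+0.16074 -0.00875 +0.98696]
t = (0.1507, 0.2500, 1.1289) m
M0: Pc = R·M0+t = (+0.06370, +0.34357, +1.11348); u = 427.6·(+0.06370)/1.11348 + 333.4 = 357.8634, v = 737.6·(+0.34357)/1.11348 + 238.4 = 465.9921
M1: Pc = R·M1+t = (+0.24326, +0.33834, +1.14273); u = 427.6·(+0.24326)/1.14273 + 333.4 = 424.4258, v = 737.6·(+0.33834)/1.14273 + 238.4 = 456.7864
M2: Pc = R·M2+t = (+0.23770, +0.15643, +1.14432); u = 427.6·(+0.23770)/1.14432 + 333.4 = 422.2203, v = 737.6·(+0.15643)/1.14432 + 238.4 = 339.2295
M3: Pc = R·M3+t = (+0.05814, +0.16166, +1.11507); u = 427.6·(+0.05814)/1.11507 + 333.4 = 355.6951, v = 737.6·(+0.16166)/1.11507 + 238.4 = 345.3378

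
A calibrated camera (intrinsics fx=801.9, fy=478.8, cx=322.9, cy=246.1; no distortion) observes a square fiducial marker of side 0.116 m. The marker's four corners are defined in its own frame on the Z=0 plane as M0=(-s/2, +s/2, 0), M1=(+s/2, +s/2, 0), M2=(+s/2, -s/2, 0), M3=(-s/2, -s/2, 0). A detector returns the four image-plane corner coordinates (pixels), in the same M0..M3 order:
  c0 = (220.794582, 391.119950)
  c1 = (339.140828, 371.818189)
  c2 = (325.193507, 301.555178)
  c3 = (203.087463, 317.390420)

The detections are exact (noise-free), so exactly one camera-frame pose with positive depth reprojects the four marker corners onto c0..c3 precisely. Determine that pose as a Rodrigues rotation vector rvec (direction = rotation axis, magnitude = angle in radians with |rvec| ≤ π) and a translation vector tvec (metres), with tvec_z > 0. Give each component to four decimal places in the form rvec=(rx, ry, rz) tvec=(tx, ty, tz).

Intrinsics K: fx=801.9, fy=478.8, cx=322.9, cy=246.1
Marker side s = 0.116 m; corners in marker frame (Z=0):
  M0 = (-0.0580, +0.0580, 0)
  M1 = (+0.0580, +0.0580, 0)
  M2 = (+0.0580, -0.0580, 0)
  M3 = (-0.0580, -0.0580, 0)
Detected image corners:
  c0 = (220.794582, 391.119950) px
  c1 = (339.140828, 371.818189) px
  c2 = (325.193507, 301.555178) px
  c3 = (203.087463, 317.390420) px
Planar DLT: solve 8×8 A·h = b for H (H[2,2]=1):
  H  [+1162.98476 +192.66152 +273.77405]
  H  [+9.31958 +692.20140 +345.66839]
  H  [+0.46589 +0.20826 +1.00000]
B = K⁻¹H; ‖b₁‖=1.363757, ‖b₂‖=1.363757; λ = 2/(‖b₁‖+‖b₂‖) = 0.733268, sign → tz>0 ⇒ λ=+0.733268
r₁ = λ·B[:,0] = (+0.92589,-0.16132,+0.34163); r₂ = λ·B[:,1] = (+0.11468,+0.98159,+0.15271)
r₃ = r₁×r₂ = (-0.35997,-0.10221,+0.92735); SVD([r₁ r₂ r₃]) → R = UVᵀ:
  R  [+0.92589 +0.11468 -0.35997]
  R  [-0.16132 +0.98159 -0.10221]
  R  [+0.34163 +0.15271 +0.92735]
t = (-0.04492, +0.15249, +0.73327) m
tr R = 2.834829; θ = arccos((tr R − 1)/2) = 0.409263 rad = 23.449°
axis k = ((R−Rᵀ)₃₂, (R−Rᵀ)₁₃, (R−Rᵀ)₂₁) / (2 sinθ) = (+0.320311, -0.881553, -0.346793)
rvec = θ·k = (+0.131091, -0.360786, -0.141930)

rvec=(0.1311, -0.3608, -0.1419) tvec=(-0.0449, 0.1525, 0.7333)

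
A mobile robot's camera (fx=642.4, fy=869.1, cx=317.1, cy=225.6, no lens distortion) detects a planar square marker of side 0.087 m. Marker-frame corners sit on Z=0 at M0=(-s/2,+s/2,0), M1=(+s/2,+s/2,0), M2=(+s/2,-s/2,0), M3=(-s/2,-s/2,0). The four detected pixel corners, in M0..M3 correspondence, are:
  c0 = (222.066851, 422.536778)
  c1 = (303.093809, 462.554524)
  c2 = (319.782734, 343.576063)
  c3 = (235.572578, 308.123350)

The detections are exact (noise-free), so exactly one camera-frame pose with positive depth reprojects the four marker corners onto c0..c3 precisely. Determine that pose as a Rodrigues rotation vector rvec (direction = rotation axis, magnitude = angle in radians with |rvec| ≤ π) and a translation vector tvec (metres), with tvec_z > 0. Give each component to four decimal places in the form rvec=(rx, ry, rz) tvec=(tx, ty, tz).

Intrinsics K: fx=642.4, fy=869.1, cx=317.1, cy=225.6
Marker side s = 0.087 m; corners in marker frame (Z=0):
  M0 = (-0.0435, +0.0435, 0)
  M1 = (+0.0435, +0.0435, 0)
  M2 = (+0.0435, -0.0435, 0)
  M3 = (-0.0435, -0.0435, 0)
Detected image corners:
  c0 = (222.066851, 422.536778) px
  c1 = (303.093809, 462.554524) px
  c2 = (319.782734, 343.576063) px
  c3 = (235.572578, 308.123350) px
Planar DLT: solve 8×8 A·h = b for H (H[2,2]=1):
  H  [+798.15687 -81.08913 +269.01128]
  H  [+219.06379 +1471.54014 +384.60266]
  H  [-0.55977 +0.34057 +1.00000]
B = K⁻¹H; ‖b₁‖=1.666709, ‖b₂‖=1.666709; λ = 2/(‖b₁‖+‖b₂‖) = 0.599985, sign → tz>0 ⇒ λ=+0.599985
r₁ = λ·B[:,0] = (+0.91124,+0.23841,-0.33585); r₂ = λ·B[:,1] = (-0.17660,+0.96284,+0.20434)
r₃ = r₁×r₂ = (+0.37209,-0.12689,+0.91948); SVD([r₁ r₂ r₃]) → R = UVᵀ:
  R  [+0.91124 -0.17660 +0.37209]
  R  [+0.23841 +0.96284 -0.12689]
  R  [-0.33585 +0.20434 +0.91948]
t = (-0.04491, +0.10977, +0.59998) m
tr R = 2.793563; θ = arccos((tr R − 1)/2) = 0.458355 rad = 26.262°
axis k = ((R−Rᵀ)₃₂, (R−Rᵀ)₁₃, (R−Rᵀ)₂₁) / (2 sinθ) = (+0.374289, +0.799986, +0.468967)
rvec = θ·k = (+0.171557, +0.366678, +0.214954)

rvec=(0.1716, 0.3667, 0.2150) tvec=(-0.0449, 0.1098, 0.6000)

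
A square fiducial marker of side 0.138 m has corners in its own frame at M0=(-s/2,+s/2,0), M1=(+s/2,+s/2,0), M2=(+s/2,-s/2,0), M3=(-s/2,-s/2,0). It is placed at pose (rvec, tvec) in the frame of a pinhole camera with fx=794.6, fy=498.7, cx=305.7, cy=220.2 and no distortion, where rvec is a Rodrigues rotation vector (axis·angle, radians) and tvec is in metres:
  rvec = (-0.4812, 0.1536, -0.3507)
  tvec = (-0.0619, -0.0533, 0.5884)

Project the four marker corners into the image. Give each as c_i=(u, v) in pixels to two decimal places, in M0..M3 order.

c0=(155.55, 246.06) c1=(338.04, 200.91) c2=(282.48, 110.59) c3=(119.98, 152.23)

Intrinsics K: fx=794.6, fy=498.7, cx=305.7, cy=220.2
Marker side s = 0.138 m; corners in marker frame (Z=0):
  M0 = (-0.0690, +0.0690, 0)
  M1 = (+0.0690, +0.0690, 0)
  M2 = (+0.0690, -0.0690, 0)
  M3 = (-0.0690, -0.0690, 0)
rvec = (-0.4812, 0.1536, -0.3507), |rvec| = θ = 0.61493 rad = 35.233°
Rodrigues: sinθ=0.57690, 1−cosθ=0.18319; R = I + sinθ·[k]× + (1−cosθ)·[k]×²:
    [+0.92899 +0.29321 +0.22585]
    [-0.36482 +0.82824 +0.42535]
    [-0.06235 -0.47754 +0.87640]
t = (-0.0619, -0.0533, 0.5884) m
M0: Pc = R·M0+t = (-0.10577, +0.02902, +0.55975); u = 794.6·(-0.10577)/0.55975 + 305.7 = 155.5548, v = 498.7·(+0.02902)/0.55975 + 220.2 = 246.0560
M1: Pc = R·M1+t = (+0.02243, -0.02132, +0.55115); u = 794.6·(+0.02243)/0.55115 + 305.7 = 338.0398, v = 498.7·(-0.02132)/0.55115 + 220.2 = 200.9056
M2: Pc = R·M2+t = (-0.01803, -0.13562, +0.61705); u = 794.6·(-0.01803)/0.61705 + 305.7 = 282.4807, v = 498.7·(-0.13562)/0.61705 + 220.2 = 110.5905
M3: Pc = R·M3+t = (-0.14623, -0.08528, +0.62565); u = 794.6·(-0.14623)/0.62565 + 305.7 = 119.9810, v = 498.7·(-0.08528)/0.62565 + 220.2 = 152.2272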